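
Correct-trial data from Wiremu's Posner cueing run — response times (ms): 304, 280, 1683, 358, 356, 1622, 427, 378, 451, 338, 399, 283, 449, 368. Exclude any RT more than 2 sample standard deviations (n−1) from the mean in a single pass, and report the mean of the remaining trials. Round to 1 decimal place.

365.9 ms

n = 14, ΣRT = 7696, M = 549.714
Σ(x−M)² = 2877660.86; s = √(2877660.86/13) = 470.488
Cutoffs: 549.714 ± 2·470.488 → [-391.3, 1490.7]
Outside: 1622, 1683 → excluded.
Retained (n=12): Σ = 4391, mean = 4391/12 = 365.917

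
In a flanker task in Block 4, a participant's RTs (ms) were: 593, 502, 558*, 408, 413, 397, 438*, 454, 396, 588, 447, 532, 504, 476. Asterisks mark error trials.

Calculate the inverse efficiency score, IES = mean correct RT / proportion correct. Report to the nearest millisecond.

Correct trials (n=12): 593, 502, 408, 413, 397, 454, 396, 588, 447, 532, 504, 476
Mean correct RT = 5710/12 = 475.8333 ms
Proportion correct = 12/14
IES = 475.8333 / (12/14) = 555.139 ms

555 ms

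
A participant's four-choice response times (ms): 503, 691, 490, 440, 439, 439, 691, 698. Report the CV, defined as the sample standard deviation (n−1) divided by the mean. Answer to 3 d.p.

0.222

n = 8, Σ = 4391, M = 548.8750
Σ(x−M)² = 104206.875; s = √(104206.875/7) = 122.0111
CV = 122.0111 / 548.8750 = 0.22229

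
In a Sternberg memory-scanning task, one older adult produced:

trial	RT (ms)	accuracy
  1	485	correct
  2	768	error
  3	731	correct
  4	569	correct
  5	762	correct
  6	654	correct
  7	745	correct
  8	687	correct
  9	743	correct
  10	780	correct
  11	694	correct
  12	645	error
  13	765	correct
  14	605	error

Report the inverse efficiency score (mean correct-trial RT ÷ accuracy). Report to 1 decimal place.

Correct trials (n=11): 485, 731, 569, 762, 654, 745, 687, 743, 780, 694, 765
Mean correct RT = 7615/11 = 692.2727 ms
Proportion correct = 11/14
IES = 692.2727 / (11/14) = 881.074 ms

881.1 ms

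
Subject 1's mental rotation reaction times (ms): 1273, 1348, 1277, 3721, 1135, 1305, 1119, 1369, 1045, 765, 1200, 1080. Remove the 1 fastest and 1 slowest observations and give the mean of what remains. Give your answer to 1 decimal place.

1215.1 ms

Sorted: 765, 1045, 1080, 1119, 1135, 1200, 1273, 1277, 1305, 1348, 1369, 3721
Drop lowest 1 (765) and highest 1 (3721)
Remaining (n=10): Σ = 12151, mean = 12151/10 = 1215.100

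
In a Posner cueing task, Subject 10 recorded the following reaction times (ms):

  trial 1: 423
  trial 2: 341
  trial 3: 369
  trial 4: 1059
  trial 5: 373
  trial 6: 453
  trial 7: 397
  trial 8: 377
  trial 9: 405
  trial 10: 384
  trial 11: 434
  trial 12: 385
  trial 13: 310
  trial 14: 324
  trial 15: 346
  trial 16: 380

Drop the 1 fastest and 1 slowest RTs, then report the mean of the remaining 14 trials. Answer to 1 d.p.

Sorted: 310, 324, 341, 346, 369, 373, 377, 380, 384, 385, 397, 405, 423, 434, 453, 1059
Drop lowest 1 (310) and highest 1 (1059)
Remaining (n=14): Σ = 5391, mean = 5391/14 = 385.071

385.1 ms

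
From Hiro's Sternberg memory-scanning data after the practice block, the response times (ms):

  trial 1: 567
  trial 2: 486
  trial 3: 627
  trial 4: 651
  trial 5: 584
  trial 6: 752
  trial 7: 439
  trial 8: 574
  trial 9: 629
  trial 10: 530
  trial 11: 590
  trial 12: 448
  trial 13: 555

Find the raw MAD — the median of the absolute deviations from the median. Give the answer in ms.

53 ms

Sorted: 439, 448, 486, 530, 555, 567, 574, 584, 590, 627, 629, 651, 752 → median = 574
|x − 574|: 7, 88, 53, 77, 10, 178, 135, 0, 55, 44, 16, 126, 19
Sorted deviations: 0, 7, 10, 16, 19, 44, 53, 55, 77, 88, 126, 135, 178 → MAD = 53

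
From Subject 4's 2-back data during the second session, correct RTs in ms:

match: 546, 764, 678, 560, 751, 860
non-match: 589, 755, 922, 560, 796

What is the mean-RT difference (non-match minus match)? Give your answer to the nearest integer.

M(match) = 4159/6 = 693.167
M(non-match) = 3622/5 = 724.400
Difference = 724.400 − 693.167 = 31.233 ms

31 ms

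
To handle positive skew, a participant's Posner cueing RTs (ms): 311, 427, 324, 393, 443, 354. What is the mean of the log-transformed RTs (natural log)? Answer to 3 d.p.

ln(RT): 5.7398, 6.0568, 5.7807, 5.9738, 6.0936, 5.8693
Σ ln(RT) = 35.5140
Mean = 35.5140/6 = 5.91900

5.919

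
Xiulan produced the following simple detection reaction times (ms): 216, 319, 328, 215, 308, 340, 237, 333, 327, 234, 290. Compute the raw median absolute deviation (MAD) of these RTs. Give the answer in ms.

25 ms

Sorted: 215, 216, 234, 237, 290, 308, 319, 327, 328, 333, 340 → median = 308
|x − 308|: 92, 11, 20, 93, 0, 32, 71, 25, 19, 74, 18
Sorted deviations: 0, 11, 18, 19, 20, 25, 32, 71, 74, 92, 93 → MAD = 25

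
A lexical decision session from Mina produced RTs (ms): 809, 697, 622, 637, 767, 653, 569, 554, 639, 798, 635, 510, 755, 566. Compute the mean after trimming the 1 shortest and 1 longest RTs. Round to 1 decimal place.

Sorted: 510, 554, 566, 569, 622, 635, 637, 639, 653, 697, 755, 767, 798, 809
Drop lowest 1 (510) and highest 1 (809)
Remaining (n=12): Σ = 7892, mean = 7892/12 = 657.667

657.7 ms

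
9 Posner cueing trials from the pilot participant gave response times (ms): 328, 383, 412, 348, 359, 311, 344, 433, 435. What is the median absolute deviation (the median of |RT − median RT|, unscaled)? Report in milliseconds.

31 ms

Sorted: 311, 328, 344, 348, 359, 383, 412, 433, 435 → median = 359
|x − 359|: 31, 24, 53, 11, 0, 48, 15, 74, 76
Sorted deviations: 0, 11, 15, 24, 31, 48, 53, 74, 76 → MAD = 31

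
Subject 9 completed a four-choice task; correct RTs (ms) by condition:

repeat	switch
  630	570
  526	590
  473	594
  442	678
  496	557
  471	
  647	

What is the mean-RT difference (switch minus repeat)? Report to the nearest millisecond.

M(repeat) = 3685/7 = 526.429
M(switch) = 2989/5 = 597.800
Difference = 597.800 − 526.429 = 71.371 ms

71 ms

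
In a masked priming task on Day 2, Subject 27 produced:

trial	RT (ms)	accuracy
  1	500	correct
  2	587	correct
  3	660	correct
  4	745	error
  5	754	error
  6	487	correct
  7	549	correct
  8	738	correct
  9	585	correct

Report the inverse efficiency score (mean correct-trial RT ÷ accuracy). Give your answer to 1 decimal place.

754.2 ms

Correct trials (n=7): 500, 587, 660, 487, 549, 738, 585
Mean correct RT = 4106/7 = 586.5714 ms
Proportion correct = 7/9
IES = 586.5714 / (7/9) = 754.163 ms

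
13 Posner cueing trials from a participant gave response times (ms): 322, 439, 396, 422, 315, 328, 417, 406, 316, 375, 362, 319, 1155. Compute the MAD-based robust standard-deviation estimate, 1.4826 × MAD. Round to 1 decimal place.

69.7 ms

Sorted: 315, 316, 319, 322, 328, 362, 375, 396, 406, 417, 422, 439, 1155 → median = 375
|x − 375| sorted: 0, 13, 21, 31, 42, 47, 47, 53, 56, 59, 60, 64, 780 → MAD = 47
Robust SD ≈ 1.4826 × 47 = 69.682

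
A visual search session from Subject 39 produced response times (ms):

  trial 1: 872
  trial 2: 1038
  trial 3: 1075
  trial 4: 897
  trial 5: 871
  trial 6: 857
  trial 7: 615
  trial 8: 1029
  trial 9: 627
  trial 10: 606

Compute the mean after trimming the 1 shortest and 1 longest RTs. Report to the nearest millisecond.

851 ms

Sorted: 606, 615, 627, 857, 871, 872, 897, 1029, 1038, 1075
Drop lowest 1 (606) and highest 1 (1075)
Remaining (n=8): Σ = 6806, mean = 6806/8 = 850.750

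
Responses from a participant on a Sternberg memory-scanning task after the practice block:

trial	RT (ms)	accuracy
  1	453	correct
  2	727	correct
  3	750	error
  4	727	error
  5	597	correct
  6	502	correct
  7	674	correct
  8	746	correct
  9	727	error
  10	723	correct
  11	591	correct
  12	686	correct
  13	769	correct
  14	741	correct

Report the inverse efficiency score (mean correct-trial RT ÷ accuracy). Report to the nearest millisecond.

834 ms

Correct trials (n=11): 453, 727, 597, 502, 674, 746, 723, 591, 686, 769, 741
Mean correct RT = 7209/11 = 655.3636 ms
Proportion correct = 11/14
IES = 655.3636 / (11/14) = 834.099 ms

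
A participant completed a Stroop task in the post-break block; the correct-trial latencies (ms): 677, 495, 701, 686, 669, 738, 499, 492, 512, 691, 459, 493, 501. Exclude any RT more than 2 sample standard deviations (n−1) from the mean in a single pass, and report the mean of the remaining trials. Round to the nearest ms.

586 ms

n = 13, ΣRT = 7613, M = 585.615
Σ(x−M)² = 134687.08; s = √(134687.08/12) = 105.943
Cutoffs: 585.615 ± 2·105.943 → [373.7, 797.5]
No RTs fall outside the cutoffs; all 13 retained. Mean = 7613/13 = 585.615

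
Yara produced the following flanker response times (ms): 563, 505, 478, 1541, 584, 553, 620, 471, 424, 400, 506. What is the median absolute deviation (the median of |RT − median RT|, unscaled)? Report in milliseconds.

57 ms

Sorted: 400, 424, 471, 478, 505, 506, 553, 563, 584, 620, 1541 → median = 506
|x − 506|: 57, 1, 28, 1035, 78, 47, 114, 35, 82, 106, 0
Sorted deviations: 0, 1, 28, 35, 47, 57, 78, 82, 106, 114, 1035 → MAD = 57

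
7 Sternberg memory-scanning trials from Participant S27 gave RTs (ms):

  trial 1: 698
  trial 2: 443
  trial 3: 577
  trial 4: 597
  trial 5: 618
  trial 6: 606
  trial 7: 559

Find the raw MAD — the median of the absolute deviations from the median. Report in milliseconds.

21 ms

Sorted: 443, 559, 577, 597, 606, 618, 698 → median = 597
|x − 597|: 101, 154, 20, 0, 21, 9, 38
Sorted deviations: 0, 9, 20, 21, 38, 101, 154 → MAD = 21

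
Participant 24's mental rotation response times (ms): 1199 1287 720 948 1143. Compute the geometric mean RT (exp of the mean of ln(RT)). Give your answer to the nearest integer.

1038 ms

ln(RT): 7.0892, 7.1601, 6.5793, 6.8544, 7.0414
Mean ln(RT) = 34.7243/5 = 6.94487
Geometric mean = exp(6.94487) = 1037.81 ms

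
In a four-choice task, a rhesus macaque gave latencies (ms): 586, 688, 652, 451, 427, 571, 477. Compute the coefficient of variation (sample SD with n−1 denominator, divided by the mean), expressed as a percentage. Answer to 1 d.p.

18.4%

n = 7, Σ = 3852, M = 550.2857
Σ(x−M)² = 61443.429; s = √(61443.429/6) = 101.1957
CV = 101.1957 / 550.2857 = 0.18390 = 18.390%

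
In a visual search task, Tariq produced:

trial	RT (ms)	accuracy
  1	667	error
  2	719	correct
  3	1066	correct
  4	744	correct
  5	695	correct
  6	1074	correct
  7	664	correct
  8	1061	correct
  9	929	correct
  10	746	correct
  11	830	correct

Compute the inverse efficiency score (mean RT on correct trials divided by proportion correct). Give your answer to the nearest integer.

938 ms

Correct trials (n=10): 719, 1066, 744, 695, 1074, 664, 1061, 929, 746, 830
Mean correct RT = 8528/10 = 852.8000 ms
Proportion correct = 10/11
IES = 852.8000 / (10/11) = 938.080 ms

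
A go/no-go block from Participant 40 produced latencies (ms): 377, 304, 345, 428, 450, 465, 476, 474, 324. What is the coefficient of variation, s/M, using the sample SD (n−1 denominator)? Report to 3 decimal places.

0.168

n = 9, Σ = 3643, M = 404.7778
Σ(x−M)² = 37101.556; s = √(37101.556/8) = 68.1006
CV = 68.1006 / 404.7778 = 0.16824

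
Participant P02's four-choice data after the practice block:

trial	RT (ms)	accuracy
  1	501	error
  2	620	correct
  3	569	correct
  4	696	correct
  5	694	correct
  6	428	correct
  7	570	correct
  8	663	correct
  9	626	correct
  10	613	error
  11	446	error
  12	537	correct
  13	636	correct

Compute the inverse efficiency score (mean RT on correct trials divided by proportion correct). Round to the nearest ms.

785 ms

Correct trials (n=10): 620, 569, 696, 694, 428, 570, 663, 626, 537, 636
Mean correct RT = 6039/10 = 603.9000 ms
Proportion correct = 10/13
IES = 603.9000 / (10/13) = 785.070 ms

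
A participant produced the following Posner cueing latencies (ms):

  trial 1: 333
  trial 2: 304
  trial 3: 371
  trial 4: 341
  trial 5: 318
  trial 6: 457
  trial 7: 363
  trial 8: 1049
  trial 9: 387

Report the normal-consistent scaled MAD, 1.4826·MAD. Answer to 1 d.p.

44.5 ms

Sorted: 304, 318, 333, 341, 363, 371, 387, 457, 1049 → median = 363
|x − 363| sorted: 0, 8, 22, 24, 30, 45, 59, 94, 686 → MAD = 30
Robust SD ≈ 1.4826 × 30 = 44.478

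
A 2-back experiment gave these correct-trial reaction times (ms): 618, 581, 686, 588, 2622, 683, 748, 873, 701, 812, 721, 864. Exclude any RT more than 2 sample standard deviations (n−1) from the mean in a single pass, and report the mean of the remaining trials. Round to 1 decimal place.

n = 12, ΣRT = 10497, M = 874.750
Σ(x−M)² = 3433662.25; s = √(3433662.25/11) = 558.705
Cutoffs: 874.750 ± 2·558.705 → [-242.7, 1992.2]
Outside: 2622 → excluded.
Retained (n=11): Σ = 7875, mean = 7875/11 = 715.909

715.9 ms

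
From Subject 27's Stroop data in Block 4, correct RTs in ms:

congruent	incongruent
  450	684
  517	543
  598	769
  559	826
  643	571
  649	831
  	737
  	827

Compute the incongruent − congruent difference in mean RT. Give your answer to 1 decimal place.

154.2 ms

M(congruent) = 3416/6 = 569.333
M(incongruent) = 5788/8 = 723.500
Difference = 723.500 − 569.333 = 154.167 ms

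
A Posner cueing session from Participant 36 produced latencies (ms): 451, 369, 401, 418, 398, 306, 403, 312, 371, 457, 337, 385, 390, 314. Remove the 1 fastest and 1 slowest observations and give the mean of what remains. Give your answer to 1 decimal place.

Sorted: 306, 312, 314, 337, 369, 371, 385, 390, 398, 401, 403, 418, 451, 457
Drop lowest 1 (306) and highest 1 (457)
Remaining (n=12): Σ = 4549, mean = 4549/12 = 379.083

379.1 ms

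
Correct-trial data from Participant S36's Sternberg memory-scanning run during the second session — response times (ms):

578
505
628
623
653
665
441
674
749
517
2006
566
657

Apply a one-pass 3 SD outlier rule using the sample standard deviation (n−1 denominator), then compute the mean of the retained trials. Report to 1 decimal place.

604.7 ms

n = 13, ΣRT = 9262, M = 712.462
Σ(x−M)² = 1894525.23; s = √(1894525.23/12) = 397.338
Cutoffs: 712.462 ± 3·397.338 → [-479.6, 1904.5]
Outside: 2006 → excluded.
Retained (n=12): Σ = 7256, mean = 7256/12 = 604.667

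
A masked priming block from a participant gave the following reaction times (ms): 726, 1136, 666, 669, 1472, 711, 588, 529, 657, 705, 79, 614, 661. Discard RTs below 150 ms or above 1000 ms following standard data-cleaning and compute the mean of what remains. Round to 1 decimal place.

652.6 ms

Excluded: 79, 1136, 1472
Retained (n=10): Σ = 6526
Mean = 6526/10 = 652.6000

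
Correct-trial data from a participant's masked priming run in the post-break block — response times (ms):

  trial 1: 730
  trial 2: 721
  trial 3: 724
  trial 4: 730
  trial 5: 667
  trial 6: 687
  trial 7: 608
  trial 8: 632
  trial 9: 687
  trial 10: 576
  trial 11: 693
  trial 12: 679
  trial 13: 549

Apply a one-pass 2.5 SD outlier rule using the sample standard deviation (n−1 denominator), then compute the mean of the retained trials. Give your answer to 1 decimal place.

667.9 ms

n = 13, ΣRT = 8683, M = 667.923
Σ(x−M)² = 42622.92; s = √(42622.92/12) = 59.598
Cutoffs: 667.923 ± 2.5·59.598 → [518.9, 816.9]
No RTs fall outside the cutoffs; all 13 retained. Mean = 8683/13 = 667.923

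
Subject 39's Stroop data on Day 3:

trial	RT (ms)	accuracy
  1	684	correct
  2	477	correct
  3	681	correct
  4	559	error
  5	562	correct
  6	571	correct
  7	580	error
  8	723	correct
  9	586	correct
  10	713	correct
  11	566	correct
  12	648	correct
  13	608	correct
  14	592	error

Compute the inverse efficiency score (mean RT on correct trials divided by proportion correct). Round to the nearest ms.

789 ms

Correct trials (n=11): 684, 477, 681, 562, 571, 723, 586, 713, 566, 648, 608
Mean correct RT = 6819/11 = 619.9091 ms
Proportion correct = 11/14
IES = 619.9091 / (11/14) = 788.975 ms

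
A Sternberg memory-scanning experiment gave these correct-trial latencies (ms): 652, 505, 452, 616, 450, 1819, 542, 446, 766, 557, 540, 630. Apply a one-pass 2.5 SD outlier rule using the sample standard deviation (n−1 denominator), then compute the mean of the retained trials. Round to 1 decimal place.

559.6 ms

n = 12, ΣRT = 7975, M = 664.583
Σ(x−M)² = 1553282.92; s = √(1553282.92/11) = 375.776
Cutoffs: 664.583 ± 2.5·375.776 → [-274.9, 1604.0]
Outside: 1819 → excluded.
Retained (n=11): Σ = 6156, mean = 6156/11 = 559.636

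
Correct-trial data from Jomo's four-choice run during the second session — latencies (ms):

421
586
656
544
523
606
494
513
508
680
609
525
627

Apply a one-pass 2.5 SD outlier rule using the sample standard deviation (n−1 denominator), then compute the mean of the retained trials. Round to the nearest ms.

561 ms

n = 13, ΣRT = 7292, M = 560.923
Σ(x−M)² = 64726.92; s = √(64726.92/12) = 73.443
Cutoffs: 560.923 ± 2.5·73.443 → [377.3, 744.5]
No RTs fall outside the cutoffs; all 13 retained. Mean = 7292/13 = 560.923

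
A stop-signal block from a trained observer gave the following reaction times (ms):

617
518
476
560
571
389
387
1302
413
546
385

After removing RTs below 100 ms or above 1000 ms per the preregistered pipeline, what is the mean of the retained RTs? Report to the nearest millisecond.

Excluded: 1302
Retained (n=10): Σ = 4862
Mean = 4862/10 = 486.2000

486 ms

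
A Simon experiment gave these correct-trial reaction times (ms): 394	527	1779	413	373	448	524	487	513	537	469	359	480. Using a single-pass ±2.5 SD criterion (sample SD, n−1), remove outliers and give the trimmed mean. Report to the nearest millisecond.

460 ms

n = 13, ΣRT = 7303, M = 561.769
Σ(x−M)² = 1648132.31; s = √(1648132.31/12) = 370.600
Cutoffs: 561.769 ± 2.5·370.600 → [-364.7, 1488.3]
Outside: 1779 → excluded.
Retained (n=12): Σ = 5524, mean = 5524/12 = 460.333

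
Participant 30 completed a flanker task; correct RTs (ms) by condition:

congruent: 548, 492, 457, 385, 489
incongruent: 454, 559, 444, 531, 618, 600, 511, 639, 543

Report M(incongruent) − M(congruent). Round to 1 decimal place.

M(congruent) = 2371/5 = 474.200
M(incongruent) = 4899/9 = 544.333
Difference = 544.333 − 474.200 = 70.133 ms

70.1 ms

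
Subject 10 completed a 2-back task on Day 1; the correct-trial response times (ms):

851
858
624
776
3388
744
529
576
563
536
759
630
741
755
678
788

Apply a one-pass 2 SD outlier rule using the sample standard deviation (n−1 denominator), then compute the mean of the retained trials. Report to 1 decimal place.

n = 16, ΣRT = 13796, M = 862.250
Σ(x−M)² = 6976993.00; s = √(6976993.00/15) = 682.007
Cutoffs: 862.250 ± 2·682.007 → [-501.8, 2226.3]
Outside: 3388 → excluded.
Retained (n=15): Σ = 10408, mean = 10408/15 = 693.867

693.9 ms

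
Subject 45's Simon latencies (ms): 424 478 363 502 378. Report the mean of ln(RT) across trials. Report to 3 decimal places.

6.053

ln(RT): 6.0497, 6.1696, 5.8944, 6.2186, 5.9349
Σ ln(RT) = 30.2672
Mean = 30.2672/5 = 6.05345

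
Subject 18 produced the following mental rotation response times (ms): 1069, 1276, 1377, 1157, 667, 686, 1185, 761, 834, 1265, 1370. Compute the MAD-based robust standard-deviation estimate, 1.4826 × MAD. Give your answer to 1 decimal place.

Sorted: 667, 686, 761, 834, 1069, 1157, 1185, 1265, 1276, 1370, 1377 → median = 1157
|x − 1157| sorted: 0, 28, 88, 108, 119, 213, 220, 323, 396, 471, 490 → MAD = 213
Robust SD ≈ 1.4826 × 213 = 315.794

315.8 ms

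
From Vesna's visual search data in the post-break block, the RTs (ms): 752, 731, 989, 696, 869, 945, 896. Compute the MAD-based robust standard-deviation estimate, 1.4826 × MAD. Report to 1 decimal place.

Sorted: 696, 731, 752, 869, 896, 945, 989 → median = 869
|x − 869| sorted: 0, 27, 76, 117, 120, 138, 173 → MAD = 117
Robust SD ≈ 1.4826 × 117 = 173.464

173.5 ms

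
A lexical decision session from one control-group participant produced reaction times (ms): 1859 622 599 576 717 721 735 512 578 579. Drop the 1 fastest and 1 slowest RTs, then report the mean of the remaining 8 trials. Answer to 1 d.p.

Sorted: 512, 576, 578, 579, 599, 622, 717, 721, 735, 1859
Drop lowest 1 (512) and highest 1 (1859)
Remaining (n=8): Σ = 5127, mean = 5127/8 = 640.875

640.9 ms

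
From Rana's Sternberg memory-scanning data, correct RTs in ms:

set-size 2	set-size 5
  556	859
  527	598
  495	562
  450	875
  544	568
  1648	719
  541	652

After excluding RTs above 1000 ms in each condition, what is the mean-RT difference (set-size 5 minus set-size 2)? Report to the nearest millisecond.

172 ms

set-size 2: exclude 1648
M(set-size 2) = 3113/6 = 518.833
M(set-size 5) = 4833/7 = 690.429
Difference = 690.429 − 518.833 = 171.595 ms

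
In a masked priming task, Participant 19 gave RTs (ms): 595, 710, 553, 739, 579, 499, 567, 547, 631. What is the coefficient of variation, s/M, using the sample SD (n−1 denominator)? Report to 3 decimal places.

n = 9, Σ = 5420, M = 602.2222
Σ(x−M)² = 49111.556; s = √(49111.556/8) = 78.3514
CV = 78.3514 / 602.2222 = 0.13010

0.130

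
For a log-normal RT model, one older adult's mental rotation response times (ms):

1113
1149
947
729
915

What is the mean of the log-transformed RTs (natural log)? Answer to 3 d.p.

6.865

ln(RT): 7.0148, 7.0466, 6.8533, 6.5917, 6.8189
Σ ln(RT) = 34.3254
Mean = 34.3254/5 = 6.86507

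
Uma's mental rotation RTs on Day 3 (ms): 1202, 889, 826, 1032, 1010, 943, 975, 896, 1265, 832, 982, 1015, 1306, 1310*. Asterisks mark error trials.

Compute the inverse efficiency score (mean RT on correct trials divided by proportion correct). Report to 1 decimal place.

Correct trials (n=13): 1202, 889, 826, 1032, 1010, 943, 975, 896, 1265, 832, 982, 1015, 1306
Mean correct RT = 13173/13 = 1013.3077 ms
Proportion correct = 13/14
IES = 1013.3077 / (13/14) = 1091.254 ms

1091.3 ms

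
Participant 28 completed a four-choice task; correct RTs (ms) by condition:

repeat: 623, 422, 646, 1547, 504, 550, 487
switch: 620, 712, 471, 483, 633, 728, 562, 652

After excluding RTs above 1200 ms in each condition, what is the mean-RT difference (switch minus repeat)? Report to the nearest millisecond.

repeat: exclude 1547
M(repeat) = 3232/6 = 538.667
M(switch) = 4861/8 = 607.625
Difference = 607.625 − 538.667 = 68.958 ms

69 ms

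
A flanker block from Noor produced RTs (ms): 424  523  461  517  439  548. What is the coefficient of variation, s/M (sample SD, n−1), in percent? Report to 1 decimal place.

10.4%

n = 6, Σ = 2912, M = 485.3333
Σ(x−M)² = 12849.333; s = √(12849.333/5) = 50.6939
CV = 50.6939 / 485.3333 = 0.10445 = 10.445%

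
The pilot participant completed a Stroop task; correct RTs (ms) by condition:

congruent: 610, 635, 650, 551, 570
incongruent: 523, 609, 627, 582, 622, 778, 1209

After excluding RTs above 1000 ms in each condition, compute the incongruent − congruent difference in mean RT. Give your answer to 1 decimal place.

20.3 ms

incongruent: exclude 1209
M(congruent) = 3016/5 = 603.200
M(incongruent) = 3741/6 = 623.500
Difference = 623.500 − 603.200 = 20.300 ms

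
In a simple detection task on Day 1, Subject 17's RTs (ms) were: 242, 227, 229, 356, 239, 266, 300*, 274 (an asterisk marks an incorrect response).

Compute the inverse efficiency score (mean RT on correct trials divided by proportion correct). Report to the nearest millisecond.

Correct trials (n=7): 242, 227, 229, 356, 239, 266, 274
Mean correct RT = 1833/7 = 261.8571 ms
Proportion correct = 7/8
IES = 261.8571 / (7/8) = 299.265 ms

299 ms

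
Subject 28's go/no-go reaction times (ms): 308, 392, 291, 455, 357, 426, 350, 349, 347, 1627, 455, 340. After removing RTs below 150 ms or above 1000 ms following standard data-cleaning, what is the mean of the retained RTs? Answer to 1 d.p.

370.0 ms

Excluded: 1627
Retained (n=11): Σ = 4070
Mean = 4070/11 = 370.0000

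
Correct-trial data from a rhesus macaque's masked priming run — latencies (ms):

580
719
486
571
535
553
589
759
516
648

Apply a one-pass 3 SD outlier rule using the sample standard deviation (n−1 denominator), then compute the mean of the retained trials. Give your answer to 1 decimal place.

n = 10, ΣRT = 5956, M = 595.600
Σ(x−M)² = 69400.40; s = √(69400.40/9) = 87.813
Cutoffs: 595.600 ± 3·87.813 → [332.2, 859.0]
No RTs fall outside the cutoffs; all 10 retained. Mean = 5956/10 = 595.600

595.6 ms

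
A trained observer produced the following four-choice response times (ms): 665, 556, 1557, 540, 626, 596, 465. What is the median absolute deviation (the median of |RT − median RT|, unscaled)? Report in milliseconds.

56 ms

Sorted: 465, 540, 556, 596, 626, 665, 1557 → median = 596
|x − 596|: 69, 40, 961, 56, 30, 0, 131
Sorted deviations: 0, 30, 40, 56, 69, 131, 961 → MAD = 56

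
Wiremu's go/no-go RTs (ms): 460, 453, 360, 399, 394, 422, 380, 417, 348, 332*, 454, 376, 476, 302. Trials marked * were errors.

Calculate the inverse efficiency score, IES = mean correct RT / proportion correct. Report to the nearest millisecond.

Correct trials (n=13): 460, 453, 360, 399, 394, 422, 380, 417, 348, 454, 376, 476, 302
Mean correct RT = 5241/13 = 403.1538 ms
Proportion correct = 13/14
IES = 403.1538 / (13/14) = 434.166 ms

434 ms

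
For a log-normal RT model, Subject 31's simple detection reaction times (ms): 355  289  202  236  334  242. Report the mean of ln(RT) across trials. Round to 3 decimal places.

5.602

ln(RT): 5.8721, 5.6664, 5.3083, 5.4638, 5.8111, 5.4889
Σ ln(RT) = 33.6107
Mean = 33.6107/6 = 5.60179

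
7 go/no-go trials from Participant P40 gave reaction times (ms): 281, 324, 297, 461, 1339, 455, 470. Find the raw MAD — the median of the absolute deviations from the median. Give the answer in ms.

Sorted: 281, 297, 324, 455, 461, 470, 1339 → median = 455
|x − 455|: 174, 131, 158, 6, 884, 0, 15
Sorted deviations: 0, 6, 15, 131, 158, 174, 884 → MAD = 131

131 ms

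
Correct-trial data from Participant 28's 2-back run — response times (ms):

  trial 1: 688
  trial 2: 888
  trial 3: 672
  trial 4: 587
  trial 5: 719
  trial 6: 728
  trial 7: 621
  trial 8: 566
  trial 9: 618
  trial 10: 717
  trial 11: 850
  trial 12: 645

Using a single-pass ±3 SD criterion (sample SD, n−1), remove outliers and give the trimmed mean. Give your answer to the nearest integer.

n = 12, ΣRT = 8299, M = 691.583
Σ(x−M)² = 106070.92; s = √(106070.92/11) = 98.198
Cutoffs: 691.583 ± 3·98.198 → [397.0, 986.2]
No RTs fall outside the cutoffs; all 12 retained. Mean = 8299/12 = 691.583

692 ms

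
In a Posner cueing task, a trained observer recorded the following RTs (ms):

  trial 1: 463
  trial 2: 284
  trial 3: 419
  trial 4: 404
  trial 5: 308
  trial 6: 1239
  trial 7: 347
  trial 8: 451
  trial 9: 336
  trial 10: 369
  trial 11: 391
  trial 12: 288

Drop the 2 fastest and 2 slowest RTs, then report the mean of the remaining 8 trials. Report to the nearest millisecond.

378 ms

Sorted: 284, 288, 308, 336, 347, 369, 391, 404, 419, 451, 463, 1239
Drop lowest 2 (284, 288) and highest 2 (463, 1239)
Remaining (n=8): Σ = 3025, mean = 3025/8 = 378.125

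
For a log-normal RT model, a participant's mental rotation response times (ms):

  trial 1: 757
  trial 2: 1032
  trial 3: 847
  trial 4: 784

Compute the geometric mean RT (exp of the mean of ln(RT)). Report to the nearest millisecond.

849 ms

ln(RT): 6.6294, 6.9393, 6.7417, 6.6644
Mean ln(RT) = 26.9747/4 = 6.74368
Geometric mean = exp(6.74368) = 848.68 ms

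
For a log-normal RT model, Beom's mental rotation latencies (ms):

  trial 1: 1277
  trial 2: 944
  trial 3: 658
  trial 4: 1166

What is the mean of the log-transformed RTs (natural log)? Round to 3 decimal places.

6.888

ln(RT): 7.1523, 6.8501, 6.4892, 7.0613
Σ ln(RT) = 27.5529
Mean = 27.5529/4 = 6.88823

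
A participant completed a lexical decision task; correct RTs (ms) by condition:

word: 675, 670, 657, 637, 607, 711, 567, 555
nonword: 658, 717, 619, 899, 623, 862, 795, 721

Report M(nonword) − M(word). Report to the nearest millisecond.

102 ms

M(word) = 5079/8 = 634.875
M(nonword) = 5894/8 = 736.750
Difference = 736.750 − 634.875 = 101.875 ms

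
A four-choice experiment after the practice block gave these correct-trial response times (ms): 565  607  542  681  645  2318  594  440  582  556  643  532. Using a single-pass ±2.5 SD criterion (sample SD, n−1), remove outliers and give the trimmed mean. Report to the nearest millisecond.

581 ms

n = 12, ΣRT = 8705, M = 725.417
Σ(x−M)² = 2810364.92; s = √(2810364.92/11) = 505.458
Cutoffs: 725.417 ± 2.5·505.458 → [-538.2, 1989.1]
Outside: 2318 → excluded.
Retained (n=11): Σ = 6387, mean = 6387/11 = 580.636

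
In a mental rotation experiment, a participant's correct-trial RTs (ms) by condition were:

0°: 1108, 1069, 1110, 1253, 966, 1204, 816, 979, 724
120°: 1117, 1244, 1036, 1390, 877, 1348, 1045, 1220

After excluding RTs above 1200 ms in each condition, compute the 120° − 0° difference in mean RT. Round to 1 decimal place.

0°: exclude 1253, 1204
120°: exclude 1244, 1390, 1348, 1220
M(0°) = 6772/7 = 967.429
M(120°) = 4075/4 = 1018.750
Difference = 1018.750 − 967.429 = 51.321 ms

51.3 ms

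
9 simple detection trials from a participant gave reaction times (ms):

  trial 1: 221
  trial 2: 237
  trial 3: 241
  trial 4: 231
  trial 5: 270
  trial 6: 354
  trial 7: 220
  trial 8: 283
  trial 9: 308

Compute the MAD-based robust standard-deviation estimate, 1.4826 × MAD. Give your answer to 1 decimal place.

Sorted: 220, 221, 231, 237, 241, 270, 283, 308, 354 → median = 241
|x − 241| sorted: 0, 4, 10, 20, 21, 29, 42, 67, 113 → MAD = 21
Robust SD ≈ 1.4826 × 21 = 31.135

31.1 ms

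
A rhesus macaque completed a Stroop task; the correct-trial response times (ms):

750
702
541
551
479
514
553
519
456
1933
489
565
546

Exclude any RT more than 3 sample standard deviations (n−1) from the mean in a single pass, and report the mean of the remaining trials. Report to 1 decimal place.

n = 13, ΣRT = 8598, M = 661.385
Σ(x−M)² = 1834695.08; s = √(1834695.08/12) = 391.013
Cutoffs: 661.385 ± 3·391.013 → [-511.7, 1834.4]
Outside: 1933 → excluded.
Retained (n=12): Σ = 6665, mean = 6665/12 = 555.417

555.4 ms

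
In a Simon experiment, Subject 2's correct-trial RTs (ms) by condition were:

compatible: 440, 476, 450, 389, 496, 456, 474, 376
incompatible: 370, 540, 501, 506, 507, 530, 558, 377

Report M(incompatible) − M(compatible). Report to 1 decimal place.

41.5 ms

M(compatible) = 3557/8 = 444.625
M(incompatible) = 3889/8 = 486.125
Difference = 486.125 − 444.625 = 41.500 ms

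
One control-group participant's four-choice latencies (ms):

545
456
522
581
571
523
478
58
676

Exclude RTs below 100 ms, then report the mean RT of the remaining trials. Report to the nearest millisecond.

Excluded: 58
Retained (n=8): Σ = 4352
Mean = 4352/8 = 544.0000

544 ms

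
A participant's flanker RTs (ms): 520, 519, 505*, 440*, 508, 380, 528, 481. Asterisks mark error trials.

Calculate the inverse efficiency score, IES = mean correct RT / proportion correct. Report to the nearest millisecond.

Correct trials (n=6): 520, 519, 508, 380, 528, 481
Mean correct RT = 2936/6 = 489.3333 ms
Proportion correct = 6/8
IES = 489.3333 / (6/8) = 652.444 ms

652 ms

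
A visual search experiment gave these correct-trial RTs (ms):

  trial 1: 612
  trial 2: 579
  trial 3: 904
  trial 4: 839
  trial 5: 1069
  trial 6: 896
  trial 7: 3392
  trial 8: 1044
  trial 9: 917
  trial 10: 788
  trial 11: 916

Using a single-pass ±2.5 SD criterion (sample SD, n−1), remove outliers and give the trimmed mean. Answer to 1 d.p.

856.4 ms

n = 11, ΣRT = 11956, M = 1086.909
Σ(x−M)² = 6077902.91; s = √(6077902.91/10) = 779.609
Cutoffs: 1086.909 ± 2.5·779.609 → [-862.1, 3035.9]
Outside: 3392 → excluded.
Retained (n=10): Σ = 8564, mean = 8564/10 = 856.400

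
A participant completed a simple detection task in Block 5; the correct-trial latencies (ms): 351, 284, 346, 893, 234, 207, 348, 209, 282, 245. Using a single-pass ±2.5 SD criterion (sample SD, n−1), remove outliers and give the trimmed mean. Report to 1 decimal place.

278.4 ms

n = 10, ΣRT = 3399, M = 339.900
Σ(x−M)² = 367640.90; s = √(367640.90/9) = 202.111
Cutoffs: 339.900 ± 2.5·202.111 → [-165.4, 845.2]
Outside: 893 → excluded.
Retained (n=9): Σ = 2506, mean = 2506/9 = 278.444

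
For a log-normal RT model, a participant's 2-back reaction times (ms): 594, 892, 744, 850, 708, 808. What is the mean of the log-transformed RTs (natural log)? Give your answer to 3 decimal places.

ln(RT): 6.3869, 6.7935, 6.6120, 6.7452, 6.5624, 6.6946
Σ ln(RT) = 39.7946
Mean = 39.7946/6 = 6.63244

6.632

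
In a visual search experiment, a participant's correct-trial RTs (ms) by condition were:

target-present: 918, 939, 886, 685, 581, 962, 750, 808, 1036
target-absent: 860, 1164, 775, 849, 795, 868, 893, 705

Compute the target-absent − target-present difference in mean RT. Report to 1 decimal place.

M(target-present) = 7565/9 = 840.556
M(target-absent) = 6909/8 = 863.625
Difference = 863.625 − 840.556 = 23.069 ms

23.1 ms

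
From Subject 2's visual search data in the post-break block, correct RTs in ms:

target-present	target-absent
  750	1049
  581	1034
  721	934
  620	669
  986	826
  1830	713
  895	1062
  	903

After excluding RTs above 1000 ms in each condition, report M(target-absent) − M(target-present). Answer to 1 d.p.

target-present: exclude 1830
target-absent: exclude 1049, 1034, 1062
M(target-present) = 4553/6 = 758.833
M(target-absent) = 4045/5 = 809.000
Difference = 809.000 − 758.833 = 50.167 ms

50.2 ms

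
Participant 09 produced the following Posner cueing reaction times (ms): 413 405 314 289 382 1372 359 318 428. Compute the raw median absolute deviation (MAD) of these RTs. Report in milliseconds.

46 ms

Sorted: 289, 314, 318, 359, 382, 405, 413, 428, 1372 → median = 382
|x − 382|: 31, 23, 68, 93, 0, 990, 23, 64, 46
Sorted deviations: 0, 23, 23, 31, 46, 64, 68, 93, 990 → MAD = 46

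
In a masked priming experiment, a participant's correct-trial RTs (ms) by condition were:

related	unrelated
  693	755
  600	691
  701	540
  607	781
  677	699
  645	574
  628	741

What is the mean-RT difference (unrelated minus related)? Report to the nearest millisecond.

33 ms

M(related) = 4551/7 = 650.143
M(unrelated) = 4781/7 = 683.000
Difference = 683.000 − 650.143 = 32.857 ms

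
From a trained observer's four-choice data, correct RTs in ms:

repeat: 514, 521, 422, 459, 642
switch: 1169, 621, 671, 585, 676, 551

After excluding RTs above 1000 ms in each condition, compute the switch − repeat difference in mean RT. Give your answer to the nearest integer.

109 ms

switch: exclude 1169
M(repeat) = 2558/5 = 511.600
M(switch) = 3104/5 = 620.800
Difference = 620.800 − 511.600 = 109.200 ms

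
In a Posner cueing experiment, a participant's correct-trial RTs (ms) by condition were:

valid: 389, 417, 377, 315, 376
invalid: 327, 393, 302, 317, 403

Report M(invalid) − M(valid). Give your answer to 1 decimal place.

-26.4 ms

M(valid) = 1874/5 = 374.800
M(invalid) = 1742/5 = 348.400
Difference = 348.400 − 374.800 = -26.400 ms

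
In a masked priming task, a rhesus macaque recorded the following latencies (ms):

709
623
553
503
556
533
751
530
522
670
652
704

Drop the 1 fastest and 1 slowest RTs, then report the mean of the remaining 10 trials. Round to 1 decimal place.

605.2 ms

Sorted: 503, 522, 530, 533, 553, 556, 623, 652, 670, 704, 709, 751
Drop lowest 1 (503) and highest 1 (751)
Remaining (n=10): Σ = 6052, mean = 6052/10 = 605.200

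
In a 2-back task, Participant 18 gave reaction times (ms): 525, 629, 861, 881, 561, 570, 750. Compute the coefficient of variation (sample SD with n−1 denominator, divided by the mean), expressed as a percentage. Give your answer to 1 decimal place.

n = 7, Σ = 4777, M = 682.4286
Σ(x−M)² = 130907.714; s = √(130907.714/6) = 147.7090
CV = 147.7090 / 682.4286 = 0.21645 = 21.645%

21.6%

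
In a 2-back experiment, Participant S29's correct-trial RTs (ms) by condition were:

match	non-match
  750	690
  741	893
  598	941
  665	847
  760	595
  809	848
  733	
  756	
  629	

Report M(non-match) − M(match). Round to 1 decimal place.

M(match) = 6441/9 = 715.667
M(non-match) = 4814/6 = 802.333
Difference = 802.333 − 715.667 = 86.667 ms

86.7 ms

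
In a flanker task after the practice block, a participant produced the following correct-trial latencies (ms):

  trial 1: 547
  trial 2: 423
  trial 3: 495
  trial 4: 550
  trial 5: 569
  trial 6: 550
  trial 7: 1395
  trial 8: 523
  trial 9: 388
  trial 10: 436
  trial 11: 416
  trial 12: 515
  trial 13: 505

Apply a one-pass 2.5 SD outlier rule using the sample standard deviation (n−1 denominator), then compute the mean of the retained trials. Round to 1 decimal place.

493.1 ms

n = 13, ΣRT = 7312, M = 562.462
Σ(x−M)² = 792705.23; s = √(792705.23/12) = 257.019
Cutoffs: 562.462 ± 2.5·257.019 → [-80.1, 1205.0]
Outside: 1395 → excluded.
Retained (n=12): Σ = 5917, mean = 5917/12 = 493.083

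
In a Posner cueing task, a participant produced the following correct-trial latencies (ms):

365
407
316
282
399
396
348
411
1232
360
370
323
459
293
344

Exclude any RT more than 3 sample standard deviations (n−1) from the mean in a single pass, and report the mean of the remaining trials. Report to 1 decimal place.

362.4 ms

n = 15, ΣRT = 6305, M = 420.333
Σ(x−M)² = 737613.33; s = √(737613.33/14) = 229.536
Cutoffs: 420.333 ± 3·229.536 → [-268.3, 1108.9]
Outside: 1232 → excluded.
Retained (n=14): Σ = 5073, mean = 5073/14 = 362.357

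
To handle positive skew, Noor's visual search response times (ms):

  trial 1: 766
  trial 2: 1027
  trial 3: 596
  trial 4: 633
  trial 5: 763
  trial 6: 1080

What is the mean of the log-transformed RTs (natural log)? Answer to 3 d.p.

6.673

ln(RT): 6.6412, 6.9344, 6.3902, 6.4505, 6.6373, 6.9847
Σ ln(RT) = 40.0383
Mean = 40.0383/6 = 6.67304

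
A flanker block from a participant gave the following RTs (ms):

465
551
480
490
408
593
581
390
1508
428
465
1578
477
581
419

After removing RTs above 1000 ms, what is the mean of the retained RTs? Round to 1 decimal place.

486.8 ms

Excluded: 1508, 1578
Retained (n=13): Σ = 6328
Mean = 6328/13 = 486.7692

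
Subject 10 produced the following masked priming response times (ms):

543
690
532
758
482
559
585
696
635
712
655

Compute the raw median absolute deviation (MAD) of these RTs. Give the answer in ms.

Sorted: 482, 532, 543, 559, 585, 635, 655, 690, 696, 712, 758 → median = 635
|x − 635|: 92, 55, 103, 123, 153, 76, 50, 61, 0, 77, 20
Sorted deviations: 0, 20, 50, 55, 61, 76, 77, 92, 103, 123, 153 → MAD = 76

76 ms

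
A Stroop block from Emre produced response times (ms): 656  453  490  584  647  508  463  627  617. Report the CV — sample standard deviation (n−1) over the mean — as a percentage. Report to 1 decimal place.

n = 9, Σ = 5045, M = 560.5556
Σ(x−M)² = 53558.222; s = √(53558.222/8) = 81.8216
CV = 81.8216 / 560.5556 = 0.14597 = 14.597%

14.6%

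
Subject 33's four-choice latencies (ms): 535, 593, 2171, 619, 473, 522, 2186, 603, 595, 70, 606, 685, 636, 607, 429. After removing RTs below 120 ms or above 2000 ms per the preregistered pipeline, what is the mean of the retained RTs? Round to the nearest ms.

Excluded: 70, 2171, 2186
Retained (n=12): Σ = 6903
Mean = 6903/12 = 575.2500

575 ms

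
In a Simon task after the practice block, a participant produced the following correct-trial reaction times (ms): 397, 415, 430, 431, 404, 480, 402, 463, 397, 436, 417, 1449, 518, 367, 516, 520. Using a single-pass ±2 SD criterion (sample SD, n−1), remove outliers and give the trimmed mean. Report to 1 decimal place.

n = 16, ΣRT = 8042, M = 502.625
Σ(x−M)² = 988837.75; s = √(988837.75/15) = 256.754
Cutoffs: 502.625 ± 2·256.754 → [-10.9, 1016.1]
Outside: 1449 → excluded.
Retained (n=15): Σ = 6593, mean = 6593/15 = 439.533

439.5 ms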